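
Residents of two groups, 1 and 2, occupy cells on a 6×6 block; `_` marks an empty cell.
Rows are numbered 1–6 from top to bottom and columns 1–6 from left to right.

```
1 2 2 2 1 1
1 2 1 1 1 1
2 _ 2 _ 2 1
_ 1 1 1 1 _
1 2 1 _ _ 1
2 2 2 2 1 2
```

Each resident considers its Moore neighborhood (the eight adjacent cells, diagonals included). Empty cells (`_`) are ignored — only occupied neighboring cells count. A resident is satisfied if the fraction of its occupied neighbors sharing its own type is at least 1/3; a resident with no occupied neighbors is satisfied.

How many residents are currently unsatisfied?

7

Row 1: (1,1)1 1/3 ok · (1,2)2 2/5 ok · (1,3)2 3/5 ok · (1,4)2 1/5 unhappy · (1,5)1 4/5 ok · (1,6)1 3/3 ok
Row 2: (2,1)1 1/4 unhappy · (2,2)2 4/7 ok · (2,3)1 1/6 unhappy · (2,4)1 3/7 ok · (2,5)1 5/7 ok · (2,6)1 4/5 ok
Row 3: (3,1)2 1/3 ok · (3,3)2 1/6 unhappy · (3,5)2 0/6 unhappy · (3,6)1 3/4 ok
Row 4: (4,2)1 3/6 ok · (4,3)1 3/5 ok · (4,4)1 3/5 ok · (4,5)1 3/4 ok
Row 5: (5,1)1 1/4 unhappy · (5,2)2 3/7 ok · (5,3)1 3/7 ok · (5,6)1 2/3 ok
Row 6: (6,1)2 2/3 ok · (6,2)2 3/5 ok · (6,3)2 3/4 ok · (6,4)2 1/3 ok · (6,5)1 1/3 ok · (6,6)2 0/2 unhappy
Unsatisfied: (1,4), (2,1), (2,3), (3,3), (3,5), (5,1), (6,6) — 7 in total.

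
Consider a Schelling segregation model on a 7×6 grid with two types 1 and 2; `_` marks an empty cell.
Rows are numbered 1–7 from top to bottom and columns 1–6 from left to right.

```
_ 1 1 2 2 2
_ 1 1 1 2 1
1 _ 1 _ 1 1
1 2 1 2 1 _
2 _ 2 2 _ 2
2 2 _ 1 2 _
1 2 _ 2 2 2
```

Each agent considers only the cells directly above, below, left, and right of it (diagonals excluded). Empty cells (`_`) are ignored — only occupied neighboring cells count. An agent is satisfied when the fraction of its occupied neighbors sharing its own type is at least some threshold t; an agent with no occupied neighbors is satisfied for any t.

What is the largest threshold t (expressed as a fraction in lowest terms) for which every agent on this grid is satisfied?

(1,2)1 2/2
(1,3)1 2/3
(1,4)2 1/3
(1,5)2 3/3
(1,6)2 1/2
(2,2)1 2/2
(2,3)1 4/4
(2,4)1 1/3
(2,5)2 1/4
(2,6)1 1/3
(3,1)1 1/1
(3,3)1 2/2
(3,5)1 2/3
(3,6)1 2/2
(4,1)1 1/3
(4,2)2 0/2
(4,3)1 1/4
(4,4)2 1/3
(4,5)1 1/2
(5,1)2 1/2
(5,3)2 1/2
(5,4)2 2/3
(5,6)2 — no occupied neighbors
(6,1)2 2/3
(6,2)2 2/2
(6,4)1 0/3
(6,5)2 1/2
(7,1)1 0/2
(7,2)2 1/2
(7,4)2 1/2
(7,5)2 3/3
(7,6)2 1/1
The smallest same-type fraction is 0/2 at (4,2), which reduces to 0/1. Any threshold above that leaves this agent unsatisfied.

0/1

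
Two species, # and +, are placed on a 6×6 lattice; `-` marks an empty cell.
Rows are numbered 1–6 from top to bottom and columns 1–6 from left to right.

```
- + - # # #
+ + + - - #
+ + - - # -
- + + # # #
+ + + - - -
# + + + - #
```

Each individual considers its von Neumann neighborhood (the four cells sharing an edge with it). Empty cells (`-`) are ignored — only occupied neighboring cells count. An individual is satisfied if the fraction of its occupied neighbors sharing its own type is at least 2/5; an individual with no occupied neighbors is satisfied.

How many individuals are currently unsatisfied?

(1,2)+ 1/1 ok
(1,4)# 1/1 ok
(1,5)# 2/2 ok
(1,6)# 2/2 ok
(2,1)+ 2/2 ok
(2,2)+ 4/4 ok
(2,3)+ 1/1 ok
(2,6)# 1/1 ok
(3,1)+ 2/2 ok
(3,2)+ 3/3 ok
(3,5)# 1/1 ok
(4,2)+ 3/3 ok
(4,3)+ 2/3 ok
(4,4)# 1/2 ok
(4,5)# 3/3 ok
(4,6)# 1/1 ok
(5,1)+ 1/2 ok
(5,2)+ 4/4 ok
(5,3)+ 3/3 ok
(6,1)# 0/2 unhappy
(6,2)+ 2/3 ok
(6,3)+ 3/3 ok
(6,4)+ 1/1 ok
(6,6)# 0/0 ok
Unsatisfied: (6,1) — 1 in total.

1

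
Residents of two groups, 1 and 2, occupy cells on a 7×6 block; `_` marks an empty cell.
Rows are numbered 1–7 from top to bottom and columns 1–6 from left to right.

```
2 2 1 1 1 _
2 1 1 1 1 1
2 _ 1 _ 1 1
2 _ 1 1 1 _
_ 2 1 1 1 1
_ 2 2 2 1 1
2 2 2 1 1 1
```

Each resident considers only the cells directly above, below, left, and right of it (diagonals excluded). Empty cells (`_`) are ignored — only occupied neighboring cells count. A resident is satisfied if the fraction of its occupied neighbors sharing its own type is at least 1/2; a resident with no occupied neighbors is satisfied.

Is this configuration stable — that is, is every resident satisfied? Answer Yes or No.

Row 1: (1,1)2 2/2 ok · (1,2)2 1/3 unhappy · (1,3)1 2/3 ok · (1,4)1 3/3 ok · (1,5)1 2/2 ok
Row 2: (2,1)2 2/3 ok · (2,2)1 1/3 unhappy · (2,3)1 4/4 ok · (2,4)1 3/3 ok · (2,5)1 4/4 ok · (2,6)1 2/2 ok
Row 3: (3,1)2 2/2 ok · (3,3)1 2/2 ok · (3,5)1 3/3 ok · (3,6)1 2/2 ok
Row 4: (4,1)2 1/1 ok · (4,3)1 3/3 ok · (4,4)1 3/3 ok · (4,5)1 3/3 ok
Row 5: (5,2)2 1/2 ok · (5,3)1 2/4 ok · (5,4)1 3/4 ok · (5,5)1 4/4 ok · (5,6)1 2/2 ok
Row 6: (6,2)2 3/3 ok · (6,3)2 3/4 ok · (6,4)2 1/4 unhappy · (6,5)1 3/4 ok · (6,6)1 3/3 ok
Row 7: (7,1)2 1/1 ok · (7,2)2 3/3 ok · (7,3)2 2/3 ok · (7,4)1 1/3 unhappy · (7,5)1 3/3 ok · (7,6)1 2/2 ok
For instance (1,2) has only 1/3 same-type neighbors, below 1/2.

No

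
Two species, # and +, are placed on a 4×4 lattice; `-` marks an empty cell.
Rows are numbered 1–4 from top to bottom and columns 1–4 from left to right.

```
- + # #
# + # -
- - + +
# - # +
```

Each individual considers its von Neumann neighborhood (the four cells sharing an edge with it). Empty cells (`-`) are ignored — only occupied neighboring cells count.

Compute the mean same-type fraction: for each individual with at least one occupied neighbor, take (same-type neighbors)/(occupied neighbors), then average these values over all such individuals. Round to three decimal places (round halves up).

Row 1: (1,2)+ 1/2 · (1,3)# 2/3 · (1,4)# 1/1
Row 2: (2,1)# 0/1 · (2,2)+ 1/3 · (2,3)# 1/3
Row 3: (3,3)+ 1/3 · (3,4)+ 2/2
Row 4: (4,1)# — no occupied neighbors · (4,3)# 0/2 · (4,4)+ 1/2
Sum over 10 individuals: 1/2 + 2/3 + 1/1 + 0/1 + 1/3 + 1/3 + 1/3 + 2/2 + 0/2 + 1/2 = 14/3; mean = 14/3 ÷ 10 = 7/15 = 0.466666… → 0.467.

0.467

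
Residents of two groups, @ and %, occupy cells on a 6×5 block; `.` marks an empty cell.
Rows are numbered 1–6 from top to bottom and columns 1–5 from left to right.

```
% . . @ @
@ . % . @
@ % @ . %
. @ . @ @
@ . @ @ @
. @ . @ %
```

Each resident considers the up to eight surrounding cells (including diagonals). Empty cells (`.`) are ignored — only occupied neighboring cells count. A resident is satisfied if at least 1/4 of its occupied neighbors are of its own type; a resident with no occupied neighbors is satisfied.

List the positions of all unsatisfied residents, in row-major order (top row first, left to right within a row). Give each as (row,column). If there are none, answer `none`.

Row 1: (1,1)% 0/1 not · (1,4)@ 2/3 satisfied · (1,5)@ 2/2 satisfied
Row 2: (2,1)@ 1/3 satisfied · (2,3)% 1/3 satisfied · (2,5)@ 2/3 satisfied
Row 3: (3,1)@ 2/3 satisfied · (3,2)% 1/5 not · (3,3)@ 2/4 satisfied · (3,5)% 0/3 not
Row 4: (4,2)@ 4/5 satisfied · (4,4)@ 5/6 satisfied · (4,5)@ 3/4 satisfied
Row 5: (5,1)@ 2/2 satisfied · (5,3)@ 5/5 satisfied · (5,4)@ 5/6 satisfied · (5,5)@ 4/5 satisfied
Row 6: (6,2)@ 2/2 satisfied · (6,4)@ 3/4 satisfied · (6,5)% 0/3 not

(1,1), (3,2), (3,5), (6,5)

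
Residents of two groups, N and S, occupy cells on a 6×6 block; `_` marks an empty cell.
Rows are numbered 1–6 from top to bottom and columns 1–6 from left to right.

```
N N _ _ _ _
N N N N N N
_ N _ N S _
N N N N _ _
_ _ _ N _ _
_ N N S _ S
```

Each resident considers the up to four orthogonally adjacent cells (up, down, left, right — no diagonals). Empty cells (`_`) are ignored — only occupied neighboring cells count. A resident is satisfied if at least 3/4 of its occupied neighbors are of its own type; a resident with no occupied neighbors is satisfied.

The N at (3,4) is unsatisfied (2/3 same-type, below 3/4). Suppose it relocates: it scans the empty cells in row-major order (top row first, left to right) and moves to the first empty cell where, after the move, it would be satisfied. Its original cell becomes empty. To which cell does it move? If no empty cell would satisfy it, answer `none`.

(1,3)

Vacating (3,4). Empty cells in order:
  (1,3): 2/2 same-type → satisfied — stop here.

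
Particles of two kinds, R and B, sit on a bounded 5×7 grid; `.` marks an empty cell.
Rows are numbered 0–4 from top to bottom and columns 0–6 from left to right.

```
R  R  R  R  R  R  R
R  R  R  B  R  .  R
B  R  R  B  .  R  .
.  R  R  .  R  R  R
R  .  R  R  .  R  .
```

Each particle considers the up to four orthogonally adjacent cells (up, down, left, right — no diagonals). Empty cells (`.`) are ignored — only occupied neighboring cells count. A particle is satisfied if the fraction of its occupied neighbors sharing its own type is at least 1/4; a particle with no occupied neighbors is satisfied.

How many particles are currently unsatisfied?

1

(0,0)R 2/2 ✓
(0,1)R 3/3 ✓
(0,2)R 3/3 ✓
(0,3)R 2/3 ✓
(0,4)R 3/3 ✓
(0,5)R 2/2 ✓
(0,6)R 2/2 ✓
(1,0)R 2/3 ✓
(1,1)R 4/4 ✓
(1,2)R 3/4 ✓
(1,3)B 1/4 ✓
(1,4)R 1/2 ✓
(1,6)R 1/1 ✓
(2,0)B 0/2 ✗
(2,1)R 3/4 ✓
(2,2)R 3/4 ✓
(2,3)B 1/2 ✓
(2,5)R 1/1 ✓
(3,1)R 2/2 ✓
(3,2)R 3/3 ✓
(3,4)R 1/1 ✓
(3,5)R 4/4 ✓
(3,6)R 1/1 ✓
(4,0)R 0/0 ✓
(4,2)R 2/2 ✓
(4,3)R 1/1 ✓
(4,5)R 1/1 ✓
Unsatisfied: (2,0) — 1 in total.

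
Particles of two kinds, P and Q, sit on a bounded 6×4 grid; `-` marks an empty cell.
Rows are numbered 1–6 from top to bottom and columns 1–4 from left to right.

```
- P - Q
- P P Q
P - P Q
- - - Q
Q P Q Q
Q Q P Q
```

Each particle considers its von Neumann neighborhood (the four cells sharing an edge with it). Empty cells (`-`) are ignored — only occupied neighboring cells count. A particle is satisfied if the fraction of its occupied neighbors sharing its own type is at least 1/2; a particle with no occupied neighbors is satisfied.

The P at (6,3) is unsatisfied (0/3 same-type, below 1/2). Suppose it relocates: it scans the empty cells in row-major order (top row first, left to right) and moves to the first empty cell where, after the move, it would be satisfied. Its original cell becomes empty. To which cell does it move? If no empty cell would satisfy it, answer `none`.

Vacating (6,3). Empty cells in order:
  (1,1): 1/1 same-type → satisfied — stop here.

(1,1)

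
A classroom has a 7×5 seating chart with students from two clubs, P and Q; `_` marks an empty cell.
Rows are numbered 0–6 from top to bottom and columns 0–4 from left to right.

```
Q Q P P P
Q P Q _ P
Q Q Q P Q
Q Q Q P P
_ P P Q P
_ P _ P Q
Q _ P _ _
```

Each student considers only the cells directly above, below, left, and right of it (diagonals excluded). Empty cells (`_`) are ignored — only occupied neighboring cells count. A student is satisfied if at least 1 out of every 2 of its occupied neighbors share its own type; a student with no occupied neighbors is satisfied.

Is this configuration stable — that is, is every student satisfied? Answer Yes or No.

No

(0,0)Q 2/2 ok
(0,1)Q 1/3 unhappy
(0,2)P 1/3 unhappy
(0,3)P 2/2 ok
(0,4)P 2/2 ok
(1,0)Q 2/3 ok
(1,1)P 0/4 unhappy
(1,2)Q 1/3 unhappy
(1,4)P 1/2 ok
(2,0)Q 3/3 ok
(2,1)Q 3/4 ok
(2,2)Q 3/4 ok
(2,3)P 1/3 unhappy
(2,4)Q 0/3 unhappy
(3,0)Q 2/2 ok
(3,1)Q 3/4 ok
(3,2)Q 2/4 ok
(3,3)P 2/4 ok
(3,4)P 2/3 ok
(4,1)P 2/3 ok
(4,2)P 1/3 unhappy
(4,3)Q 0/4 unhappy
(4,4)P 1/3 unhappy
(5,1)P 1/1 ok
(5,3)P 0/2 unhappy
(5,4)Q 0/2 unhappy
(6,0)Q 0/0 ok
(6,2)P 0/0 ok
For instance (0,1) has only 1/3 same-type neighbors, below 1/2.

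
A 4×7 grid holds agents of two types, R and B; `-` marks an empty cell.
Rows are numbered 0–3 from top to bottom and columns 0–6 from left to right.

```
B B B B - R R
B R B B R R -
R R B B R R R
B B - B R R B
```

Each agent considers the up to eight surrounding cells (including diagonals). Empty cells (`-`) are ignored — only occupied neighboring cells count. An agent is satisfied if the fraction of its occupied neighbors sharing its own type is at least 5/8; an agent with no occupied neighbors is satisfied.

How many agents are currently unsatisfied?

(0,0)B 2/3 satisfied
(0,1)B 4/5 satisfied
(0,2)B 4/5 satisfied
(0,3)B 3/4 satisfied
(0,5)R 3/3 satisfied
(0,6)R 2/2 satisfied
(1,0)B 2/5 not
(1,1)R 2/8 not
(1,2)B 6/8 satisfied
(1,3)B 5/7 satisfied
(1,4)R 4/7 not
(1,5)R 6/6 satisfied
(2,0)R 2/5 not
(2,1)R 2/7 not
(2,2)B 5/7 satisfied
(2,3)B 4/7 not
(2,4)R 5/8 satisfied
(2,5)R 6/7 satisfied
(2,6)R 3/4 satisfied
(3,0)B 1/3 not
(3,1)B 2/4 not
(3,3)B 2/4 not
(3,4)R 3/5 not
(3,5)R 4/5 satisfied
(3,6)B 0/3 not
Unsatisfied: (1,0), (1,1), (1,4), (2,0), (2,1), (2,3), (3,0), (3,1), (3,3), (3,4), (3,6) — 11 in total.

11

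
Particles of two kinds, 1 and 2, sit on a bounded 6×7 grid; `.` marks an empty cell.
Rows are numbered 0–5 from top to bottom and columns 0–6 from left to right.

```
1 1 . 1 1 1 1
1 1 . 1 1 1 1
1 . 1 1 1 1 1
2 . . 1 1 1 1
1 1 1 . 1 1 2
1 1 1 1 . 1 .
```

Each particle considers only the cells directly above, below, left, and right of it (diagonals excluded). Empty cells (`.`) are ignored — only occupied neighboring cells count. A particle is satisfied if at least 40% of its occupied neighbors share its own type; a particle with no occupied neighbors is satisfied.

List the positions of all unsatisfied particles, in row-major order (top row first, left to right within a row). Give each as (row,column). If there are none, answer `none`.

(0,0)1 2/2 satisfied
(0,1)1 2/2 satisfied
(0,3)1 2/2 satisfied
(0,4)1 3/3 satisfied
(0,5)1 3/3 satisfied
(0,6)1 2/2 satisfied
(1,0)1 3/3 satisfied
(1,1)1 2/2 satisfied
(1,3)1 3/3 satisfied
(1,4)1 4/4 satisfied
(1,5)1 4/4 satisfied
(1,6)1 3/3 satisfied
(2,0)1 1/2 satisfied
(2,2)1 1/1 satisfied
(2,3)1 4/4 satisfied
(2,4)1 4/4 satisfied
(2,5)1 4/4 satisfied
(2,6)1 3/3 satisfied
(3,0)2 0/2 not
(3,3)1 2/2 satisfied
(3,4)1 4/4 satisfied
(3,5)1 4/4 satisfied
(3,6)1 2/3 satisfied
(4,0)1 2/3 satisfied
(4,1)1 3/3 satisfied
(4,2)1 2/2 satisfied
(4,4)1 2/2 satisfied
(4,5)1 3/4 satisfied
(4,6)2 0/2 not
(5,0)1 2/2 satisfied
(5,1)1 3/3 satisfied
(5,2)1 3/3 satisfied
(5,3)1 1/1 satisfied
(5,5)1 1/1 satisfied

(3,0), (4,6)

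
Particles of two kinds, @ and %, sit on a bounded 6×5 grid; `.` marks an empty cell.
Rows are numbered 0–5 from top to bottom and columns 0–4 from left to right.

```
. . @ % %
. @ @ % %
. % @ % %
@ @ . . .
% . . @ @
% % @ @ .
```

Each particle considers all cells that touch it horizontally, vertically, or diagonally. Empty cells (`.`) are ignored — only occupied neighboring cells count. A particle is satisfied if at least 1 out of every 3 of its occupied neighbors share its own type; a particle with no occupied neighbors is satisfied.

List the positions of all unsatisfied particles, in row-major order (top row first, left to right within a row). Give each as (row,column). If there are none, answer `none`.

Row 0: (0,2)@ 2/4 ✓ · (0,3)% 3/5 ✓ · (0,4)% 3/3 ✓
Row 1: (1,1)@ 3/4 ✓ · (1,2)@ 3/7 ✓ · (1,3)% 5/8 ✓ · (1,4)% 5/5 ✓
Row 2: (2,1)% 0/5 ✗ · (2,2)@ 3/6 ✓ · (2,3)% 3/5 ✓ · (2,4)% 3/3 ✓
Row 3: (3,0)@ 1/3 ✓ · (3,1)@ 2/4 ✓
Row 4: (4,0)% 2/4 ✓ · (4,3)@ 3/3 ✓ · (4,4)@ 2/2 ✓
Row 5: (5,0)% 2/2 ✓ · (5,1)% 2/3 ✓ · (5,2)@ 2/3 ✓ · (5,3)@ 3/3 ✓

(2,1)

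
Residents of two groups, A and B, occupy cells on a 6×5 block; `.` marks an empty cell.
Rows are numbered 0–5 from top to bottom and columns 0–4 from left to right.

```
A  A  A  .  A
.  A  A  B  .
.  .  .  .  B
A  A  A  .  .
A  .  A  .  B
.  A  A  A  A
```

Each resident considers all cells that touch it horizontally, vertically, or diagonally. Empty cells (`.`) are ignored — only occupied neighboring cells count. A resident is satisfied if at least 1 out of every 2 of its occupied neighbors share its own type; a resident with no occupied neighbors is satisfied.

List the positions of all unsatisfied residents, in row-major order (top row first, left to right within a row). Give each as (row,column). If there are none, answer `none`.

(0,0)A 2/2 ✓
(0,1)A 4/4 ✓
(0,2)A 3/4 ✓
(0,4)A 0/1 ✗
(1,1)A 4/4 ✓
(1,2)A 3/4 ✓
(1,3)B 1/4 ✗
(2,4)B 1/1 ✓
(3,0)A 2/2 ✓
(3,1)A 4/4 ✓
(3,2)A 2/2 ✓
(4,0)A 3/3 ✓
(4,2)A 5/5 ✓
(4,4)B 0/2 ✗
(5,1)A 3/3 ✓
(5,2)A 3/3 ✓
(5,3)A 3/4 ✓
(5,4)A 1/2 ✓

(0,4), (1,3), (4,4)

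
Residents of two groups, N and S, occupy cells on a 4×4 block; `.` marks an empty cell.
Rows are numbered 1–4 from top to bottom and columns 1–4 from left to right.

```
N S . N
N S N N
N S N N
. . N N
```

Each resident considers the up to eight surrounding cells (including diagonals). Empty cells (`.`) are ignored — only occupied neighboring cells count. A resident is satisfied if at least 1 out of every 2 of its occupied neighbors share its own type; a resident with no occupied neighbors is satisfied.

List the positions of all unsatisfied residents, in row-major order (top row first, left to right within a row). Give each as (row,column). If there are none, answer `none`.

(1,1), (1,2), (2,1), (2,2), (3,1), (3,2)

(1,1)N 1/3 not
(1,2)S 1/4 not
(1,4)N 2/2 satisfied
(2,1)N 2/5 not
(2,2)S 2/7 not
(2,3)N 4/7 satisfied
(2,4)N 4/4 satisfied
(3,1)N 1/3 not
(3,2)S 1/6 not
(3,3)N 5/7 satisfied
(3,4)N 5/5 satisfied
(4,3)N 3/4 satisfied
(4,4)N 3/3 satisfied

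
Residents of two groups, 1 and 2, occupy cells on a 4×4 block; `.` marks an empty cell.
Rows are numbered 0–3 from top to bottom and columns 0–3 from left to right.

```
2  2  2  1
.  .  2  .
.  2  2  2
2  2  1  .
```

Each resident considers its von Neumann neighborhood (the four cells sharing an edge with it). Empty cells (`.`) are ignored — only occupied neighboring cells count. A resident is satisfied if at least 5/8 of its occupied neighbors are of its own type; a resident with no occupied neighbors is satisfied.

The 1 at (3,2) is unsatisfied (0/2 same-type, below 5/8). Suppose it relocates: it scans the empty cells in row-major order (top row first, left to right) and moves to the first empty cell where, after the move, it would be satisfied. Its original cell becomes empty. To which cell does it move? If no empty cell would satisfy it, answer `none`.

none

Vacating (3,2). Empty cells in order:
  (1,0): 0/1 same-type → still unsatisfied.
  (1,1): 0/3 same-type → still unsatisfied.
  (1,3): 1/3 same-type → still unsatisfied.
  (2,0): 0/2 same-type → still unsatisfied.
  (3,3): 0/1 same-type → still unsatisfied.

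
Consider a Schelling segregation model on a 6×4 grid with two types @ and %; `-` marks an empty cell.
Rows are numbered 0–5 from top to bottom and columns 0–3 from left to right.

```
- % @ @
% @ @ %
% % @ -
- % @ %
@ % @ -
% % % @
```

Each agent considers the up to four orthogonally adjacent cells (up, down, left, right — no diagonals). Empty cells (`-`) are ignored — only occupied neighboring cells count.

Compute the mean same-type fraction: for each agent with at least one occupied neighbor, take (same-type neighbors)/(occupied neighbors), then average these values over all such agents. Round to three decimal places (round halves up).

0.433

Row 0: (0,1)% 0/2 · (0,2)@ 2/3 · (0,3)@ 1/2
Row 1: (1,0)% 1/2 · (1,1)@ 1/4 · (1,2)@ 3/4 · (1,3)% 0/2
Row 2: (2,0)% 2/2 · (2,1)% 2/4 · (2,2)@ 2/3
Row 3: (3,1)% 2/3 · (3,2)@ 2/4 · (3,3)% 0/1
Row 4: (4,0)@ 0/2 · (4,1)% 2/4 · (4,2)@ 1/3
Row 5: (5,0)% 1/2 · (5,1)% 3/3 · (5,2)% 1/3 · (5,3)@ 0/1
Sum over 20 agents: 0/2 + 2/3 + 1/2 + 1/2 + 1/4 + 3/4 + 0/2 + 2/2 + 2/4 + 2/3 + 2/3 + 2/4 + 0/1 + 0/2 + 2/4 + 1/3 + 1/2 + 3/3 + 1/3 + 0/1 = 26/3; mean = 26/3 ÷ 20 = 13/30 = 0.433333… → 0.433.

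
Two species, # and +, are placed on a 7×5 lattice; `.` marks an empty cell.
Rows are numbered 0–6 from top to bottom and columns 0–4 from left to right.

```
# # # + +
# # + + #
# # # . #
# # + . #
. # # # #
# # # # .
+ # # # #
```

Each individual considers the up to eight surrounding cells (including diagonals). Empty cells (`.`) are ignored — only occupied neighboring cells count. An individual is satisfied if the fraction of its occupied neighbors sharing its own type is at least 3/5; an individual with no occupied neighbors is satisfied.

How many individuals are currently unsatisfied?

7

Row 0: (0,0)# 3/3 satisfied · (0,1)# 4/5 satisfied · (0,2)# 2/5 not · (0,3)+ 3/5 satisfied · (0,4)+ 2/3 satisfied
Row 1: (1,0)# 5/5 satisfied · (1,1)# 7/8 satisfied · (1,2)+ 2/7 not · (1,3)+ 3/7 not · (1,4)# 1/4 not
Row 2: (2,0)# 5/5 satisfied · (2,1)# 6/8 satisfied · (2,2)# 3/6 not · (2,4)# 2/3 satisfied
Row 3: (3,0)# 4/4 satisfied · (3,1)# 6/7 satisfied · (3,2)+ 0/6 not · (3,4)# 3/3 satisfied
Row 4: (4,1)# 6/7 satisfied · (4,2)# 6/7 satisfied · (4,3)# 5/6 satisfied · (4,4)# 3/3 satisfied
Row 5: (5,0)# 3/4 satisfied · (5,1)# 6/7 satisfied · (5,2)# 8/8 satisfied · (5,3)# 7/7 satisfied
Row 6: (6,0)+ 0/3 not · (6,1)# 4/5 satisfied · (6,2)# 5/5 satisfied · (6,3)# 4/4 satisfied · (6,4)# 2/2 satisfied
Unsatisfied: (0,2), (1,2), (1,3), (1,4), (2,2), (3,2), (6,0) — 7 in total.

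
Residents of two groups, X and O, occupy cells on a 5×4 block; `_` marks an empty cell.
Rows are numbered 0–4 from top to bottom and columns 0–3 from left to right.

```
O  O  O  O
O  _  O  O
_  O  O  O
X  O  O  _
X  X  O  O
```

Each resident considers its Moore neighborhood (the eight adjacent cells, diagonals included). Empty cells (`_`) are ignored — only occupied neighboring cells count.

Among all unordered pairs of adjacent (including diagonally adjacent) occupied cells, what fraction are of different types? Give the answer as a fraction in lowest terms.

3/19

Scan each occupied cell's neighbors to the right and below (and the two forward diagonals) so each pair is counted once.
Row 0: O(0,0)–O(0,1)= O(0,0)–O(1,0)= O(0,1)–O(0,2)= O(0,1)–O(1,2)= O(0,1)–O(1,0)= O(0,2)–O(0,3)= O(0,2)–O(1,2)= O(0,2)–O(1,3)= O(0,3)–O(1,3)= O(0,3)–O(1,2)=  → 0/10 unlike.
Row 1: O(1,0)–O(2,1)= O(1,2)–O(1,3)= O(1,2)–O(2,2)= O(1,2)–O(2,3)= O(1,2)–O(2,1)= O(1,3)–O(2,3)= O(1,3)–O(2,2)=  → 0/7 unlike.
Row 2: O(2,1)–O(2,2)= O(2,1)–O(3,1)= O(2,1)–O(3,2)= O(2,1)–X(3,0)≠ O(2,2)–O(2,3)= O(2,2)–O(3,2)= O(2,2)–O(3,1)= O(2,3)–O(3,2)=  → 1/8 unlike.
Row 3: X(3,0)–O(3,1)≠ X(3,0)–X(4,0)= X(3,0)–X(4,1)= O(3,1)–O(3,2)= O(3,1)–X(4,1)≠ O(3,1)–O(4,2)= O(3,1)–X(4,0)≠ O(3,2)–O(4,2)= O(3,2)–O(4,3)= O(3,2)–X(4,1)≠  → 4/10 unlike.
Row 4: X(4,0)–X(4,1)= X(4,1)–O(4,2)≠ O(4,2)–O(4,3)=  → 1/3 unlike.
Total adjacent occupied pairs: 38; unlike-type pairs: 6.
6/38 reduces to 3/19.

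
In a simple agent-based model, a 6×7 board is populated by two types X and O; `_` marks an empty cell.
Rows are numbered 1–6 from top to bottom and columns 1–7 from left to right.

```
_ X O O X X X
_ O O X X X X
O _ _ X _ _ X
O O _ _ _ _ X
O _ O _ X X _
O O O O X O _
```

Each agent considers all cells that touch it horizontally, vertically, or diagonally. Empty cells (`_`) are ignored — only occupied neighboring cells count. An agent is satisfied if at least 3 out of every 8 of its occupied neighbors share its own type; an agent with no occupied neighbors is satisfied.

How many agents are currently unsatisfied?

2

(1,2)X 0/3 ✗
(1,3)O 3/5 ✓
(1,4)O 2/5 ✓
(1,5)X 4/5 ✓
(1,6)X 5/5 ✓
(1,7)X 3/3 ✓
(2,2)O 3/4 ✓
(2,3)O 3/6 ✓
(2,4)X 3/6 ✓
(2,5)X 5/6 ✓
(2,6)X 6/6 ✓
(2,7)X 4/4 ✓
(3,1)O 3/3 ✓
(3,4)X 2/3 ✓
(3,7)X 3/3 ✓
(4,1)O 3/3 ✓
(4,2)O 4/4 ✓
(4,7)X 2/2 ✓
(5,1)O 4/4 ✓
(5,3)O 4/4 ✓
(5,5)X 2/4 ✓
(5,6)X 3/4 ✓
(6,1)O 2/2 ✓
(6,2)O 4/4 ✓
(6,3)O 3/3 ✓
(6,4)O 2/4 ✓
(6,5)X 2/4 ✓
(6,6)O 0/3 ✗
Unsatisfied: (1,2), (6,6) — 2 in total.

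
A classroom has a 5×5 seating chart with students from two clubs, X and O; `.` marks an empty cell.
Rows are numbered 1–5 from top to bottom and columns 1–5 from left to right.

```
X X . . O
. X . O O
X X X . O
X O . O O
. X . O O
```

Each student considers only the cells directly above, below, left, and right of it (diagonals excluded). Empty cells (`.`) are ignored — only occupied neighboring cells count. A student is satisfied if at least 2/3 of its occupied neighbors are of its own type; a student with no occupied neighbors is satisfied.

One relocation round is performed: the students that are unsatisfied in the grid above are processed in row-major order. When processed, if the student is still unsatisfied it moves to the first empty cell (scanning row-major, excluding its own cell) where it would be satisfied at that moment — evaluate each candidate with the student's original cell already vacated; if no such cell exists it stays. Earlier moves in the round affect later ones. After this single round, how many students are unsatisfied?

1

Initially unsatisfied (in order): (4,1), (4,2), (5,2).
  (4,1) → (1,3).
  (4,2) → (1,4).
  (5,2): now satisfied by earlier moves; stays.
Resulting grid:
X X X O O
. X . O O
X X X . O
. . . O O
. X . O O
Unsatisfied now: (1,3).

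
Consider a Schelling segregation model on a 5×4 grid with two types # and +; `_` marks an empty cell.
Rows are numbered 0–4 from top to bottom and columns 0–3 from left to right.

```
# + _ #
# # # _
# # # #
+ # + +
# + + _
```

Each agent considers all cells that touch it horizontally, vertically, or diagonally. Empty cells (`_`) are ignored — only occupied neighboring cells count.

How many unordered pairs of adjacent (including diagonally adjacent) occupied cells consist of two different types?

Scan each occupied cell's neighbors to the right and below (and the two forward diagonals) so each pair is counted once.
From row 0: 4 unlike of 7 pairs (running 4/7).
From row 1: 0 unlike of 10 pairs (running 4/17).
From row 2: 7 unlike of 13 pairs (running 11/30).
From row 3: 5 unlike of 11 pairs (running 16/41).
From row 4: 1 unlike of 2 pairs (running 17/43).
Total adjacent occupied pairs: 43; unlike-type pairs: 17.

17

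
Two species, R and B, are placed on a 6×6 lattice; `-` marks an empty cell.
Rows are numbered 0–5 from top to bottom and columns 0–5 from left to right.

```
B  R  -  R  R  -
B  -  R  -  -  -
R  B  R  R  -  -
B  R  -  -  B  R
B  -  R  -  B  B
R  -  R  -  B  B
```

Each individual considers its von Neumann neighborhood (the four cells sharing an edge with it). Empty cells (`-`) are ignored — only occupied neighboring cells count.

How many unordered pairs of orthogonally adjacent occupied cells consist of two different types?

Scan each occupied cell's neighbors to the right and below so each pair is counted once.
Row 0: B(0,0)–R(0,1)≠ B(0,0)–B(1,0)= R(0,3)–R(0,4)=  → 1/3 unlike.
Row 1: B(1,0)–R(2,0)≠ R(1,2)–R(2,2)=  → 1/2 unlike.
Row 2: R(2,0)–B(2,1)≠ R(2,0)–B(3,0)≠ B(2,1)–R(2,2)≠ B(2,1)–R(3,1)≠ R(2,2)–R(2,3)=  → 4/5 unlike.
Row 3: B(3,0)–R(3,1)≠ B(3,0)–B(4,0)= B(3,4)–R(3,5)≠ B(3,4)–B(4,4)= R(3,5)–B(4,5)≠  → 3/5 unlike.
Row 4: B(4,0)–R(5,0)≠ R(4,2)–R(5,2)= B(4,4)–B(4,5)= B(4,4)–B(5,4)= B(4,5)–B(5,5)=  → 1/5 unlike.
Row 5: B(5,4)–B(5,5)=  → 0/1 unlike.
Total adjacent occupied pairs: 21; unlike-type pairs: 10.

10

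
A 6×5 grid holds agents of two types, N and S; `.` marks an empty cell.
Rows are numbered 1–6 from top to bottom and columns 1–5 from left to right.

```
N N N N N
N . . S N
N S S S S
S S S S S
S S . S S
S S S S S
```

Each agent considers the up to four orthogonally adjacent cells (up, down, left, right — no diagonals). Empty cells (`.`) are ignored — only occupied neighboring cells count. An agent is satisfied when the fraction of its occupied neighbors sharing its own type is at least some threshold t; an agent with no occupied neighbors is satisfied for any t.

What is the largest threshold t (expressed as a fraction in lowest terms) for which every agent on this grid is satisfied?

(1,1)N 2/2
(1,2)N 2/2
(1,3)N 2/2
(1,4)N 2/3
(1,5)N 2/2
(2,1)N 2/2
(2,4)S 1/3
(2,5)N 1/3
(3,1)N 1/3
(3,2)S 2/3
(3,3)S 3/3
(3,4)S 4/4
(3,5)S 2/3
(4,1)S 2/3
(4,2)S 4/4
(4,3)S 3/3
(4,4)S 4/4
(4,5)S 3/3
(5,1)S 3/3
(5,2)S 3/3
(5,4)S 3/3
(5,5)S 3/3
(6,1)S 2/2
(6,2)S 3/3
(6,3)S 2/2
(6,4)S 3/3
(6,5)S 2/2
The smallest same-type fraction is 1/3 at (2,4), which reduces to 1/3. Any threshold above that leaves this agent unsatisfied.

1/3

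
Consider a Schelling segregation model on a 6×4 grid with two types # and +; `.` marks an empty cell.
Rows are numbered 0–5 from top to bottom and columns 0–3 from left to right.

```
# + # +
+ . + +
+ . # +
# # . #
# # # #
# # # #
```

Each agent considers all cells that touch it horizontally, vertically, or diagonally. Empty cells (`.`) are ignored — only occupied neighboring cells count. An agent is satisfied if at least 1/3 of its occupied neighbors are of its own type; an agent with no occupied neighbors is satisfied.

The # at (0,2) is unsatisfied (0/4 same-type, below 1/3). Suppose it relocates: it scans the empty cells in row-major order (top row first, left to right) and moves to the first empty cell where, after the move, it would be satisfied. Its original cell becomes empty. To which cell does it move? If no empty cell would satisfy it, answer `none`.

Vacating (0,2). Empty cells in order:
  (1,1): 2/6 same-type → satisfied — stop here.

(1,1)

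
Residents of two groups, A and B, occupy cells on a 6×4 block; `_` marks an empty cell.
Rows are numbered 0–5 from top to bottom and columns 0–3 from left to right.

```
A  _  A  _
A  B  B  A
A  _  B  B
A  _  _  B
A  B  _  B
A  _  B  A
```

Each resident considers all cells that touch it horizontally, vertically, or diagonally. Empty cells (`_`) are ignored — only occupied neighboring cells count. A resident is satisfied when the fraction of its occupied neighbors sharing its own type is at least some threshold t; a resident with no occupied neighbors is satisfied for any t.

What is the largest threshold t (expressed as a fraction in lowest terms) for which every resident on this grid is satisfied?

(0,0)A 1/2
(0,2)A 1/3
(1,0)A 2/3
(1,1)B 2/6
(1,2)B 3/5
(1,3)A 1/4
(2,0)A 2/3
(2,2)B 4/5
(2,3)B 3/4
(3,0)A 2/3
(3,3)B 3/3
(4,0)A 2/3
(4,1)B 1/4
(4,3)B 2/3
(5,0)A 1/2
(5,2)B 2/3
(5,3)A 0/2
The smallest same-type fraction is 0/2 at (5,3), which reduces to 0/1. Any threshold above that leaves this resident unsatisfied.

0/1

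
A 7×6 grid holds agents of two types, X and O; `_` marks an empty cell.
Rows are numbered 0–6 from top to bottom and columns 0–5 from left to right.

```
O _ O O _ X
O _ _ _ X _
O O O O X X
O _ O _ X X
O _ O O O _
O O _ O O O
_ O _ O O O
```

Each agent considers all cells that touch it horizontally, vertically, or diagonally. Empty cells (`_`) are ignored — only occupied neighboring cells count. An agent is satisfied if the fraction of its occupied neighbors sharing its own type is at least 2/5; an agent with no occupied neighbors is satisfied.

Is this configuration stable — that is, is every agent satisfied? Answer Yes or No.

Yes

Row 0: (0,0)O 1/1 satisfied · (0,2)O 1/1 satisfied · (0,3)O 1/2 satisfied · (0,5)X 1/1 satisfied
Row 1: (1,0)O 3/3 satisfied · (1,4)X 3/5 satisfied
Row 2: (2,0)O 3/3 satisfied · (2,1)O 5/5 satisfied · (2,2)O 3/3 satisfied · (2,3)O 2/5 satisfied · (2,4)X 4/5 satisfied · (2,5)X 4/4 satisfied
Row 3: (3,0)O 3/3 satisfied · (3,2)O 5/5 satisfied · (3,4)X 3/6 satisfied · (3,5)X 3/4 satisfied
Row 4: (4,0)O 3/3 satisfied · (4,2)O 4/4 satisfied · (4,3)O 5/6 satisfied · (4,4)O 4/6 satisfied
Row 5: (5,0)O 3/3 satisfied · (5,1)O 4/4 satisfied · (5,3)O 6/6 satisfied · (5,4)O 7/7 satisfied · (5,5)O 4/4 satisfied
Row 6: (6,1)O 2/2 satisfied · (6,3)O 3/3 satisfied · (6,4)O 5/5 satisfied · (6,5)O 3/3 satisfied
All meet the threshold, so the configuration is stable.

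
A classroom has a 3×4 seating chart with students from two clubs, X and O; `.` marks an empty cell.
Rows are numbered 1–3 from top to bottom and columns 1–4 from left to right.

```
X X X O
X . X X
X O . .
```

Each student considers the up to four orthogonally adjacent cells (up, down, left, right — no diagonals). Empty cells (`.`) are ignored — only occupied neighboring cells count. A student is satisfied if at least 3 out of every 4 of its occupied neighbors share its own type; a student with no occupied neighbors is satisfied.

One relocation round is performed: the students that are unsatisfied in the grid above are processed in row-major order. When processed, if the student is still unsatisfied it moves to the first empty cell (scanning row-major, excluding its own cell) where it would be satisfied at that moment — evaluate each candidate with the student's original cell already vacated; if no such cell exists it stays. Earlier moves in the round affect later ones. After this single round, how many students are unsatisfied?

Initially unsatisfied (in order): (1,3), (1,4), (2,4), (3,1), (3,2).
  (1,3) → (2,2).
  (1,4): no empty cell satisfies it; stays.
  (2,4) → (3,4).
  (3,1): no empty cell satisfies it; stays.
  (3,2): no empty cell satisfies it; stays.
Resulting grid:
X X . O
X X X .
X O . X
Unsatisfied now: (3,1), (3,2).

2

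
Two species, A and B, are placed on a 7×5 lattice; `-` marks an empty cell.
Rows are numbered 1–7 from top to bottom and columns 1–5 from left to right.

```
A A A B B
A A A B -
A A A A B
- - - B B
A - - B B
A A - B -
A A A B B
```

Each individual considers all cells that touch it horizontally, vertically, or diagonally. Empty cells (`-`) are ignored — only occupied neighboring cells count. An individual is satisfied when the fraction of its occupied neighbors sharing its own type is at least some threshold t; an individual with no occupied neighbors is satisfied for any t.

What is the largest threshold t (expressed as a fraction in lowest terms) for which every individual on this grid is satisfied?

1/3

Row 1: (1,1)A 3/3 · (1,2)A 5/5 · (1,3)A 3/5 · (1,4)B 2/4 · (1,5)B 2/2
Row 2: (2,1)A 5/5 · (2,2)A 8/8 · (2,3)A 6/8 · (2,4)B 3/7
Row 3: (3,1)A 3/3 · (3,2)A 5/5 · (3,3)A 4/6 · (3,4)A 2/6 · (3,5)B 3/4
Row 4: (4,4)B 4/6 · (4,5)B 4/5
Row 5: (5,1)A 2/2 · (5,4)B 4/4 · (5,5)B 4/4
Row 6: (6,1)A 4/4 · (6,2)A 5/5 · (6,4)B 4/5
Row 7: (7,1)A 3/3 · (7,2)A 4/4 · (7,3)A 2/4 · (7,4)B 2/3 · (7,5)B 2/2
The smallest same-type fraction is 2/6 at (3,4), which reduces to 1/3. Any threshold above that leaves this individual unsatisfied.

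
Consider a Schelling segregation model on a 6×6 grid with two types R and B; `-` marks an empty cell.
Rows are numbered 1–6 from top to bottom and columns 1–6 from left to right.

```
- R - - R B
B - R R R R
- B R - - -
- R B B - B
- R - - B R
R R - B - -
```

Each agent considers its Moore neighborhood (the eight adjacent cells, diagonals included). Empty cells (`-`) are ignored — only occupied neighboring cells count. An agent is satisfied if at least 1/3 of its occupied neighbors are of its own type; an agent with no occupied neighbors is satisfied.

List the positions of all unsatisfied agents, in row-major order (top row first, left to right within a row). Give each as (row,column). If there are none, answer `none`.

(1,2)R 1/2 satisfied
(1,5)R 3/4 satisfied
(1,6)B 0/3 not
(2,1)B 1/2 satisfied
(2,3)R 3/4 satisfied
(2,4)R 4/4 satisfied
(2,5)R 3/4 satisfied
(2,6)R 2/3 satisfied
(3,2)B 2/5 satisfied
(3,3)R 3/6 satisfied
(4,2)R 2/4 satisfied
(4,3)B 2/5 satisfied
(4,4)B 2/3 satisfied
(4,6)B 1/2 satisfied
(5,2)R 3/4 satisfied
(5,5)B 3/4 satisfied
(5,6)R 0/2 not
(6,1)R 2/2 satisfied
(6,2)R 2/2 satisfied
(6,4)B 1/1 satisfied

(1,6), (5,6)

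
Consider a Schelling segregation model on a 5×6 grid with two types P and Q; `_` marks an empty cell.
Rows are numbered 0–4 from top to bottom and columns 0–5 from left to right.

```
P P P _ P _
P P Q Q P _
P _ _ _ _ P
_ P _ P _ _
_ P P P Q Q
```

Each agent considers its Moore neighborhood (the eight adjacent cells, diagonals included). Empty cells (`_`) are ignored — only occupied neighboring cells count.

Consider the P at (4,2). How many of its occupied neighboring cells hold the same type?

4

Occupied neighbors of (4,2): (3,1)=P, (3,3)=P, (4,1)=P, (4,3)=P.
Same type (P): 4 of 4.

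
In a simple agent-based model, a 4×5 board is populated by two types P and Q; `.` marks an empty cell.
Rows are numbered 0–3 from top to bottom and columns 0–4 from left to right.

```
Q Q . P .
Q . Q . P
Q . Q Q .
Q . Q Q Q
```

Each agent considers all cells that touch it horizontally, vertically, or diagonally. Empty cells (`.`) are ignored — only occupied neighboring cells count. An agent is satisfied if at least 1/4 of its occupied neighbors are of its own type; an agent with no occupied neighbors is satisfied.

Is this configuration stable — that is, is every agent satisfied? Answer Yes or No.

(0,0)Q 2/2 ✓
(0,1)Q 3/3 ✓
(0,3)P 1/2 ✓
(1,0)Q 3/3 ✓
(1,2)Q 3/4 ✓
(1,4)P 1/2 ✓
(2,0)Q 2/2 ✓
(2,2)Q 4/4 ✓
(2,3)Q 5/6 ✓
(3,0)Q 1/1 ✓
(3,2)Q 3/3 ✓
(3,3)Q 4/4 ✓
(3,4)Q 2/2 ✓
All meet the threshold, so the configuration is stable.

Yes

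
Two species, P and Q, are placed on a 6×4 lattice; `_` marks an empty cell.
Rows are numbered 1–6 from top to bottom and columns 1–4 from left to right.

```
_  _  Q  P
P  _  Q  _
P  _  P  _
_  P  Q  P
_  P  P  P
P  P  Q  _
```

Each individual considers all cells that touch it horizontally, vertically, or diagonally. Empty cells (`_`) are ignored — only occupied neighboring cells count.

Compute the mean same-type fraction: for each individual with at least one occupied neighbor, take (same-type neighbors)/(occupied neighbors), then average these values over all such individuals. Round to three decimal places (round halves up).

Row 1: (1,3)Q 1/2 · (1,4)P 0/2
Row 2: (2,1)P 1/1 · (2,3)Q 1/3
Row 3: (3,1)P 2/2 · (3,3)P 2/4
Row 4: (4,2)P 4/5 · (4,3)Q 0/6 · (4,4)P 3/4
Row 5: (5,2)P 4/6 · (5,3)P 5/7 · (5,4)P 2/4
Row 6: (6,1)P 2/2 · (6,2)P 3/4 · (6,3)Q 0/4
Sum over 15 individuals: 1/2 + 0/2 + 1/1 + 1/3 + 2/2 + 2/4 + 4/5 + 0/6 + 3/4 + 4/6 + 5/7 + 2/4 + 2/2 + 3/4 + 0/4 = 298/35; mean = 298/35 ÷ 15 = 298/525 = 0.567619… → 0.568.

0.568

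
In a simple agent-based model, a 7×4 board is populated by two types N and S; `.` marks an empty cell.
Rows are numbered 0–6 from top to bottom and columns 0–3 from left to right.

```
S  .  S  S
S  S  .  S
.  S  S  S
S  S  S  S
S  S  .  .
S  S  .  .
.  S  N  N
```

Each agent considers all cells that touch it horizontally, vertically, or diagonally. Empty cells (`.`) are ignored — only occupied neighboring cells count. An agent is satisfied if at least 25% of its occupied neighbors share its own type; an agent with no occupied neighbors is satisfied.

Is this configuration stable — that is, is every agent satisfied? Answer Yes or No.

(0,0)S 2/2 satisfied
(0,2)S 3/3 satisfied
(0,3)S 2/2 satisfied
(1,0)S 3/3 satisfied
(1,1)S 5/5 satisfied
(1,3)S 4/4 satisfied
(2,1)S 6/6 satisfied
(2,2)S 7/7 satisfied
(2,3)S 4/4 satisfied
(3,0)S 4/4 satisfied
(3,1)S 6/6 satisfied
(3,2)S 6/6 satisfied
(3,3)S 3/3 satisfied
(4,0)S 5/5 satisfied
(4,1)S 6/6 satisfied
(5,0)S 4/4 satisfied
(5,1)S 4/5 satisfied
(6,1)S 2/3 satisfied
(6,2)N 1/3 satisfied
(6,3)N 1/1 satisfied
All meet the threshold, so the configuration is stable.

Yes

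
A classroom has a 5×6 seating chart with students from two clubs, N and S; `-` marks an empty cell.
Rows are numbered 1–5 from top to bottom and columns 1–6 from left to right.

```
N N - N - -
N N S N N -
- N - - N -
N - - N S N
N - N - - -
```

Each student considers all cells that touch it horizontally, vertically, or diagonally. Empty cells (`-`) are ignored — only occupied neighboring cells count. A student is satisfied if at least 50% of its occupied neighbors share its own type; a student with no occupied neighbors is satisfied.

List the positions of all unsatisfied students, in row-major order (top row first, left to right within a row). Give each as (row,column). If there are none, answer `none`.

(1,1)N 3/3 ✓
(1,2)N 3/4 ✓
(1,4)N 2/3 ✓
(2,1)N 4/4 ✓
(2,2)N 4/5 ✓
(2,3)S 0/5 ✗
(2,4)N 3/4 ✓
(2,5)N 3/3 ✓
(3,2)N 3/4 ✓
(3,5)N 4/5 ✓
(4,1)N 2/2 ✓
(4,4)N 2/3 ✓
(4,5)S 0/3 ✗
(4,6)N 1/2 ✓
(5,1)N 1/1 ✓
(5,3)N 1/1 ✓

(2,3), (4,5)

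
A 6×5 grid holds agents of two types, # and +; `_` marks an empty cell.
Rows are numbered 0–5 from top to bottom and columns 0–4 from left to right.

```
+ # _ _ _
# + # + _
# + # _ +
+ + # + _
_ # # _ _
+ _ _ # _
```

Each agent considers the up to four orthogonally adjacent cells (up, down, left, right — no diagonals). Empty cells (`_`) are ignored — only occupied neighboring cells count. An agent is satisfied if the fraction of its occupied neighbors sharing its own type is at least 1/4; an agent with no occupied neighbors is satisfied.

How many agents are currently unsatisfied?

(0,0)+ 0/2 not
(0,1)# 0/2 not
(1,0)# 1/3 satisfied
(1,1)+ 1/4 satisfied
(1,2)# 1/3 satisfied
(1,3)+ 0/1 not
(2,0)# 1/3 satisfied
(2,1)+ 2/4 satisfied
(2,2)# 2/3 satisfied
(2,4)+ 0/0 satisfied
(3,0)+ 1/2 satisfied
(3,1)+ 2/4 satisfied
(3,2)# 2/4 satisfied
(3,3)+ 0/1 not
(4,1)# 1/2 satisfied
(4,2)# 2/2 satisfied
(5,0)+ 0/0 satisfied
(5,3)# 0/0 satisfied
Unsatisfied: (0,0), (0,1), (1,3), (3,3) — 4 in total.

4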